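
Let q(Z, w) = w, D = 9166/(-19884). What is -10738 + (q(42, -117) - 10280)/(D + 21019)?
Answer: -2243983657444/208966315 ≈ -10739.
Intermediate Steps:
D = -4583/9942 (D = 9166*(-1/19884) = -4583/9942 ≈ -0.46097)
-10738 + (q(42, -117) - 10280)/(D + 21019) = -10738 + (-117 - 10280)/(-4583/9942 + 21019) = -10738 - 10397/208966315/9942 = -10738 - 10397*9942/208966315 = -10738 - 103366974/208966315 = -2243983657444/208966315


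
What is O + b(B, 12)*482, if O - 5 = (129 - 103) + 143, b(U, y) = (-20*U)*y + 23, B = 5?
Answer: -567140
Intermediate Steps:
b(U, y) = 23 - 20*U*y (b(U, y) = -20*U*y + 23 = 23 - 20*U*y)
O = 174 (O = 5 + ((129 - 103) + 143) = 5 + (26 + 143) = 5 + 169 = 174)
O + b(B, 12)*482 = 174 + (23 - 20*5*12)*482 = 174 + (23 - 1200)*482 = 174 - 1177*482 = 174 - 567314 = -567140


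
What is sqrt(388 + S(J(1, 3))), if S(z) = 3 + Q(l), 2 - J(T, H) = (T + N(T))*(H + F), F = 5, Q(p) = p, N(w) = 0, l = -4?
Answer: 3*sqrt(43) ≈ 19.672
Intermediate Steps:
J(T, H) = 2 - T*(5 + H) (J(T, H) = 2 - (T + 0)*(H + 5) = 2 - T*(5 + H))
S(z) = -1 (S(z) = 3 - 4 = -1)
sqrt(388 + S(J(1, 3))) = sqrt(388 - 1) = sqrt(387) = 3*sqrt(43)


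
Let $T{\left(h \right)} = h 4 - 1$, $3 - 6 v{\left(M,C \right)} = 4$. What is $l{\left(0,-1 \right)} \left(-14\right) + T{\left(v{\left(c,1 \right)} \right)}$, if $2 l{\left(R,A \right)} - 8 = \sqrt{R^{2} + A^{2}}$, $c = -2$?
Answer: $- \frac{194}{3} \approx -64.667$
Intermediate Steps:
$v{\left(M,C \right)} = - \frac{1}{6}$ ($v{\left(M,C \right)} = \frac{1}{2} - \frac{2}{3} = - \frac{1}{6}$)
$l{\left(R,A \right)} = 4 + \frac{\sqrt{A^{2} + R^{2}}}{2}$ ($l{\left(R,A \right)} = 4 + \frac{\sqrt{R^{2} + A^{2}}}{2} = 4 + \frac{\sqrt{A^{2} + R^{2}}}{2}$)
$T{\left(h \right)} = -1 + 4 h$ ($T{\left(h \right)} = 4 h - 1 = -1 + 4 h$)
$l{\left(0,-1 \right)} \left(-14\right) + T{\left(v{\left(c,1 \right)} \right)} = \left(4 + \frac{\sqrt{\left(-1\right)^{2} + 0^{2}}}{2}\right) \left(-14\right) + \left(-1 + 4 \left(- \frac{1}{6}\right)\right) = \left(4 + \frac{\sqrt{1 + 0}}{2}\right) \left(-14\right) - \frac{5}{3} = \left(4 + \frac{\sqrt{1}}{2}\right) \left(-14\right) - \frac{5}{3} = \left(4 + \frac{1}{2} \cdot 1\right) \left(-14\right) - \frac{5}{3} = \left(4 + \frac{1}{2}\right) \left(-14\right) - \frac{5}{3} = \frac{9}{2} \left(-14\right) - \frac{5}{3} = -63 - \frac{5}{3} = - \frac{194}{3}$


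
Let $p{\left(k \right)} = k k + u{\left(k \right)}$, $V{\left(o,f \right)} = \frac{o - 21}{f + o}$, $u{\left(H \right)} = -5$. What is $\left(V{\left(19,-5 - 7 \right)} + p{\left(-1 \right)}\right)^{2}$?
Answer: $\frac{900}{49} \approx 18.367$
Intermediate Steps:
$V{\left(o,f \right)} = \frac{-21 + o}{f + o}$
$p{\left(k \right)} = -5 + k^{2}$ ($p{\left(k \right)} = k k - 5 = k^{2} - 5 = -5 + k^{2}$)
$\left(V{\left(19,-5 - 7 \right)} + p{\left(-1 \right)}\right)^{2} = \left(\frac{-21 + 19}{\left(-5 - 7\right) + 19} - \left(5 - \left(-1\right)^{2}\right)\right)^{2} = \left(\frac{1}{\left(-5 - 7\right) + 19} \left(-2\right) + \left(-5 + 1\right)\right)^{2} = \left(\frac{1}{-12 + 19} \left(-2\right) - 4\right)^{2} = \left(\frac{1}{7} \left(-2\right) - 4\right)^{2} = \left(- \frac{2}{7} - 4\right)^{2} = \left(- \frac{30}{7}\right)^{2} = \frac{900}{49}$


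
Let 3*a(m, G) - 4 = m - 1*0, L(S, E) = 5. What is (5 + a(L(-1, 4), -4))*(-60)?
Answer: -480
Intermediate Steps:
a(m, G) = 4/3 + m/3 (a(m, G) = 4/3 + (m - 1*0)/3 = 4/3 + (m + 0)/3 = 4/3 + m/3)
(5 + a(L(-1, 4), -4))*(-60) = (5 + (4/3 + (⅓)*5))*(-60) = (5 + (4/3 + 5/3))*(-60) = (5 + 3)*(-60) = 8*(-60) = -480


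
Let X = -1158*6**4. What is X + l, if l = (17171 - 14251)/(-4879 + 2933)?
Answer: -1460248724/973 ≈ -1.5008e+6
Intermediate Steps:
X = -1500768 (X = -1158*1296 = -1500768)
l = -1460/973 (l = 2920/(-1946) = 2920*(-1/1946) = -1460/973 ≈ -1.5005)
X + l = -1500768 - 1460/973 = -1460248724/973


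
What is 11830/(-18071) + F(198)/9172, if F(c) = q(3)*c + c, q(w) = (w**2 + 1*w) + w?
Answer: -12813958/41436803 ≈ -0.30924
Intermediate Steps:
q(w) = w**2 + 2*w (q(w) = (w**2 + w) + w = (w + w**2) + w = w**2 + 2*w)
F(c) = 16*c (F(c) = (3*(2 + 3))*c + c = (3*5)*c + c = 15*c + c = 16*c)
11830/(-18071) + F(198)/9172 = 11830/(-18071) + (16*198)/9172 = 11830*(-1/18071) + 3168*(1/9172) = -11830/18071 + 792/2293 = -12813958/41436803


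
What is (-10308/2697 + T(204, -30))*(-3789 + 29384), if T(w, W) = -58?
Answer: -1422518910/899 ≈ -1.5823e+6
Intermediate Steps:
(-10308/2697 + T(204, -30))*(-3789 + 29384) = (-10308/2697 - 58)*(-3789 + 29384) = (-10308*1/2697 - 58)*25595 = (-3436/899 - 58)*25595 = -55578/899*25595 = -1422518910/899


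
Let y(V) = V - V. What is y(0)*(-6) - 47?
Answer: -47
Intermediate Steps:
y(V) = 0
y(0)*(-6) - 47 = 0*(-6) - 47 = 0 - 47 = -47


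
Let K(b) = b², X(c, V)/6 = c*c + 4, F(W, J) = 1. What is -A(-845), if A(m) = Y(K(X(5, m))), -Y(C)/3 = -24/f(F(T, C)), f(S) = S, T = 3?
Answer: -72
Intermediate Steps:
X(c, V) = 24 + 6*c² (X(c, V) = 6*(c*c + 4) = 6*(c² + 4) = 6*(4 + c²) = 24 + 6*c²)
Y(C) = 72 (Y(C) = -(-72)/1 = -(-72) = -3*(-24) = 72)
A(m) = 72
-A(-845) = -1*72 = -72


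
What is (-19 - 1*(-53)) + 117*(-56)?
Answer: -6518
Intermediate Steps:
(-19 - 1*(-53)) + 117*(-56) = (-19 + 53) - 6552 = 34 - 6552 = -6518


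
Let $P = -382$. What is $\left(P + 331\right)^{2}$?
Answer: $2601$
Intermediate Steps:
$\left(P + 331\right)^{2} = \left(-382 + 331\right)^{2} = \left(-51\right)^{2} = 2601$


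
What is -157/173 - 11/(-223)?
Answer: -33108/38579 ≈ -0.85819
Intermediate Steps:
-157/173 - 11/(-223) = -157*1/173 - 11*(-1/223) = -157/173 + 11/223 = -33108/38579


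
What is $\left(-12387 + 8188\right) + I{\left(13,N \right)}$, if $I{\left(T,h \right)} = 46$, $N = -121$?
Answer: $-4153$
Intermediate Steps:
$\left(-12387 + 8188\right) + I{\left(13,N \right)} = \left(-12387 + 8188\right) + 46 = -4199 + 46 = -4153$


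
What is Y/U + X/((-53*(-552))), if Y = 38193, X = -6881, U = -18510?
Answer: -207456953/90254760 ≈ -2.2986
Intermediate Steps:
Y/U + X/((-53*(-552))) = 38193/(-18510) - 6881/((-53*(-552))) = 38193*(-1/18510) - 6881/29256 = -12731/6170 - 6881*1/29256 = -12731/6170 - 6881/29256 = -207456953/90254760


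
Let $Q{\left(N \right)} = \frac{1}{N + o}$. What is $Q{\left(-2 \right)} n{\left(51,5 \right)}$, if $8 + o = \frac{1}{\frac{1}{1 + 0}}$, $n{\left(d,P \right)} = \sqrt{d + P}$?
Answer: $- \frac{2 \sqrt{14}}{9} \approx -0.83148$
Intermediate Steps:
$n{\left(d,P \right)} = \sqrt{P + d}$
$o = -7$ ($o = -8 + \frac{1}{\frac{1}{1 + 0}} = -8 + \frac{1}{1^{-1}} = -8 + 1^{-1} = -8 + 1 = -7$)
$Q{\left(N \right)} = \frac{1}{-7 + N}$ ($Q{\left(N \right)} = \frac{1}{N - 7} = \frac{1}{-7 + N}$)
$Q{\left(-2 \right)} n{\left(51,5 \right)} = \frac{\sqrt{5 + 51}}{-7 - 2} = \frac{\sqrt{56}}{-9} = - \frac{2 \sqrt{14}}{9}$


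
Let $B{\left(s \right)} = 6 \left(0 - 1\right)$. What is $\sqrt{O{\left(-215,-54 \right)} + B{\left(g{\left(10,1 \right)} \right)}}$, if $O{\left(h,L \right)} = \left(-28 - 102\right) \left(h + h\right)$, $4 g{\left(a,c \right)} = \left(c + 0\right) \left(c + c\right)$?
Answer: $\sqrt{55894} \approx 236.42$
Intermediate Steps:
$g{\left(a,c \right)} = \frac{c^{2}}{2}$ ($g{\left(a,c \right)} = \frac{\left(c + 0\right) \left(c + c\right)}{4} = \frac{c 2 c}{4} = \frac{2 c^{2}}{4} = \frac{c^{2}}{2}$)
$O{\left(h,L \right)} = - 260 h$ ($O{\left(h,L \right)} = - 130 \cdot 2 h = - 260 h$)
$B{\left(s \right)} = -6$ ($B{\left(s \right)} = 6 \left(-1\right) = -6$)
$\sqrt{O{\left(-215,-54 \right)} + B{\left(g{\left(10,1 \right)} \right)}} = \sqrt{\left(-260\right) \left(-215\right) - 6} = \sqrt{55900 - 6} = \sqrt{55894}$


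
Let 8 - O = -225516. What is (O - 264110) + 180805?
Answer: 142219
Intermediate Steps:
O = 225524 (O = 8 - 1*(-225516) = 8 + 225516 = 225524)
(O - 264110) + 180805 = (225524 - 264110) + 180805 = -38586 + 180805 = 142219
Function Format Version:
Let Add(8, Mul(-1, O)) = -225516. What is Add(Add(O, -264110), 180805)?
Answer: 142219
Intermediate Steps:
O = 225524 (O = Add(8, Mul(-1, -225516)) = Add(8, 225516) = 225524)
Add(Add(O, -264110), 180805) = Add(Add(225524, -264110), 180805) = Add(-38586, 180805) = 142219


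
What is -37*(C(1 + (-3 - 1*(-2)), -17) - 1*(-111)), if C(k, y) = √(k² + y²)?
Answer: -4736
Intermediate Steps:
-37*(C(1 + (-3 - 1*(-2)), -17) - 1*(-111)) = -37*(√((1 + (-3 - 1*(-2)))² + (-17)²) - 1*(-111)) = -37*(√((1 + (-3 + 2))² + 289) + 111) = -37*(√((1 - 1)² + 289) + 111) = -37*(√(0² + 289) + 111) = -37*(√(0 + 289) + 111) = -37*(√289 + 111) = -37*(17 + 111) = -37*128 = -4736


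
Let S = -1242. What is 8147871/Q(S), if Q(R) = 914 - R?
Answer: 8147871/2156 ≈ 3779.2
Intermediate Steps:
8147871/Q(S) = 8147871/(914 - 1*(-1242)) = 8147871/(914 + 1242) = 8147871/2156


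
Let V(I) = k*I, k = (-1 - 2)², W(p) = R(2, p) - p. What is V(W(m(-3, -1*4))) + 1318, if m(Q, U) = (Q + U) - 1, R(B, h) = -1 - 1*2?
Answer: 1363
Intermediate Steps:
R(B, h) = -3 (R(B, h) = -1 - 2 = -3)
m(Q, U) = -1 + Q + U
W(p) = -3 - p
k = 9 (k = (-3)² = 9)
V(I) = 9*I
V(W(m(-3, -1*4))) + 1318 = 9*(-3 - (-1 - 3 - 1*4)) + 1318 = 9*(-3 - (-1 - 3 - 4)) + 1318 = 9*(-3 - 1*(-8)) + 1318 = 9*(-3 + 8) + 1318 = 9*5 + 1318 = 45 + 1318 = 1363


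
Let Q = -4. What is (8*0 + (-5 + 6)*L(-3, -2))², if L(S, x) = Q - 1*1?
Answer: 25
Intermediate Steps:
L(S, x) = -5 (L(S, x) = -4 - 1*1 = -4 - 1 = -5)
(8*0 + (-5 + 6)*L(-3, -2))² = (8*0 + (-5 + 6)*(-5))² = (0 + 1*(-5))² = (0 - 5)² = (-5)² = 25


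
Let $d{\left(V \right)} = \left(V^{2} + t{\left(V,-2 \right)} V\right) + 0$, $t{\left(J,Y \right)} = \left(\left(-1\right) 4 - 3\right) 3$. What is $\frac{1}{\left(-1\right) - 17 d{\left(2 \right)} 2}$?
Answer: $- \frac{1}{1292} \approx -0.00077399$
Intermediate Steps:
$t{\left(J,Y \right)} = -21$ ($t{\left(J,Y \right)} = \left(-4 - 3\right) 3 = \left(-7\right) 3 = -21$)
$d{\left(V \right)} = V^{2} - 21 V$ ($d{\left(V \right)} = \left(V^{2} - 21 V\right) + 0 = V^{2} - 21 V$)
$\frac{1}{\left(-1\right) - 17 d{\left(2 \right)} 2} = \frac{1}{\left(-1\right) - 17 \cdot 2 \left(-21 + 2\right) 2} = \frac{1}{\left(-1\right) - 17 \cdot 2 \left(-19\right) 2} = \frac{1}{\left(-1\right) \left(-17\right) \left(-38\right) 2} = \frac{1}{\left(-1\right) 646 \cdot 2} = \frac{1}{\left(-1\right) 1292} = \frac{1}{-1292} = - \frac{1}{1292}$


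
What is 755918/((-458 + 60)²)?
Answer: 377959/79202 ≈ 4.7721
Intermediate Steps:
755918/((-458 + 60)²) = 755918/((-398)²) = 755918/158404 = 755918*(1/158404) = 377959/79202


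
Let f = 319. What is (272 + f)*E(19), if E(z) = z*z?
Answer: 213351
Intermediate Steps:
E(z) = z**2
(272 + f)*E(19) = (272 + 319)*19**2 = 591*361 = 213351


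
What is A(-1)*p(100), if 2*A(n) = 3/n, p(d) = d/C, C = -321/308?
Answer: 15400/107 ≈ 143.93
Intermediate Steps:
C = -321/308 (C = -321*1/308 = -321/308 ≈ -1.0422)
p(d) = -308*d/321 (p(d) = d/(-321/308) = d*(-308/321) = -308*d/321)
A(n) = 3/(2*n) (A(n) = (3/n)/2 = 3/(2*n))
A(-1)*p(100) = ((3/2)/(-1))*(-308/321*100) = ((3/2)*(-1))*(-30800/321) = -3/2*(-30800/321) = 15400/107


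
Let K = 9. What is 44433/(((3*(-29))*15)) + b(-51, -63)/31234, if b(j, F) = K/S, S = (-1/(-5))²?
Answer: -154169633/4528930 ≈ -34.041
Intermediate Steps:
S = 1/25 (S = (-1*(-⅕))² = (⅕)² = 1/25 ≈ 0.040000)
b(j, F) = 225 (b(j, F) = 9/(1/25) = 25*9 = 225)
44433/(((3*(-29))*15)) + b(-51, -63)/31234 = 44433/(((3*(-29))*15)) + 225/31234 = 44433/((-87*15)) + 225*(1/31234) = 44433/(-1305) + 225/31234 = 44433*(-1/1305) + 225/31234 = -4937/145 + 225/31234 = -154169633/4528930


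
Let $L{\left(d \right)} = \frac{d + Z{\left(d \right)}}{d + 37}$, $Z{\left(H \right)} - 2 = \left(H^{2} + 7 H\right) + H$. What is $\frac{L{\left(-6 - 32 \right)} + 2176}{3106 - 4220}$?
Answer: $- \frac{536}{557} \approx -0.9623$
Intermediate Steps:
$Z{\left(H \right)} = 2 + H^{2} + 8 H$ ($Z{\left(H \right)} = 2 + \left(\left(H^{2} + 7 H\right) + H\right) = 2 + \left(H^{2} + 8 H\right) = 2 + H^{2} + 8 H$)
$L{\left(d \right)} = \frac{2 + d^{2} + 9 d}{37 + d}$ ($L{\left(d \right)} = \frac{d + \left(2 + d^{2} + 8 d\right)}{d + 37} = \frac{2 + d^{2} + 9 d}{37 + d}$)
$\frac{L{\left(-6 - 32 \right)} + 2176}{3106 - 4220} = \frac{\frac{2 + \left(-6 - 32\right)^{2} + 9 \left(-6 - 32\right)}{37 - 38} + 2176}{3106 - 4220} = \frac{\frac{2 + \left(-38\right)^{2} + 9 \left(-38\right)}{37 - 38} + 2176}{-1114} = \left(\frac{2 + 1444 - 342}{-1} + 2176\right) \left(- \frac{1}{1114}\right) = \left(\left(-1\right) 1104 + 2176\right) \left(- \frac{1}{1114}\right) = \left(-1104 + 2176\right) \left(- \frac{1}{1114}\right) = 1072 \left(- \frac{1}{1114}\right) = - \frac{536}{557}$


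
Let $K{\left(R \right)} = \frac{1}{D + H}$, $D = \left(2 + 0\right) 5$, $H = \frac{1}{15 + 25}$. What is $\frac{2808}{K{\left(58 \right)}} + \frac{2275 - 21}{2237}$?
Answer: $\frac{314871257}{11185} \approx 28151.0$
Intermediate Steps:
$H = \frac{1}{40} \approx 0.025$
$D = 10$ ($D = 2 \cdot 5 = 10$)
$K{\left(R \right)} = \frac{40}{401}$ ($K{\left(R \right)} = \frac{1}{10 + \frac{1}{40}} = \frac{1}{\frac{401}{40}} = \frac{40}{401}$)
$\frac{2808}{K{\left(58 \right)}} + \frac{2275 - 21}{2237} = \frac{2808}{\frac{40}{401}} + \frac{2275 - 21}{2237} = 2808 \cdot \frac{401}{40} + \left(2275 - 21\right) \frac{1}{2237} = \frac{140751}{5} + 2254 \cdot \frac{1}{2237} = \frac{140751}{5} + \frac{2254}{2237} = \frac{314871257}{11185}$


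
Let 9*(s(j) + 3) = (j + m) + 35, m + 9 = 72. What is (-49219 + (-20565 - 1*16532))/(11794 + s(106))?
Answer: -258948/35441 ≈ -7.3064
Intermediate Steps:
m = 63 (m = -9 + 72 = 63)
s(j) = 71/9 + j/9 (s(j) = -3 + ((j + 63) + 35)/9 = -3 + ((63 + j) + 35)/9 = -3 + (98 + j)/9 = -3 + (98/9 + j/9) = 71/9 + j/9)
(-49219 + (-20565 - 1*16532))/(11794 + s(106)) = (-49219 + (-20565 - 1*16532))/(11794 + (71/9 + (⅑)*106)) = (-49219 + (-20565 - 16532))/(11794 + (71/9 + 106/9)) = (-49219 - 37097)/(11794 + 59/3) = -86316/35441/3 = -86316*3/35441 = -258948/35441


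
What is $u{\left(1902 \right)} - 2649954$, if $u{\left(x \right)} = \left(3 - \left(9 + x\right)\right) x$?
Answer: $-6278970$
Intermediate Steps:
$u{\left(x \right)} = x \left(-6 - x\right)$ ($u{\left(x \right)} = \left(-6 - x\right) x = x \left(-6 - x\right)$)
$u{\left(1902 \right)} - 2649954 = \left(-1\right) 1902 \left(6 + 1902\right) - 2649954 = \left(-1\right) 1902 \cdot 1908 - 2649954 = -3629016 - 2649954 = -6278970$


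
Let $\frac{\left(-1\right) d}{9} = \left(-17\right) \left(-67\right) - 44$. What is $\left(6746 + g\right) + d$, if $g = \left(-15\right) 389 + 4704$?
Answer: $-4240$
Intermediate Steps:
$d = -9855$ ($d = - 9 \left(\left(-17\right) \left(-67\right) - 44\right) = - 9 \left(1139 - 44\right) = \left(-9\right) 1095 = -9855$)
$g = -1131$ ($g = -5835 + 4704 = -1131$)
$\left(6746 + g\right) + d = \left(6746 - 1131\right) - 9855 = 5615 - 9855 = -4240$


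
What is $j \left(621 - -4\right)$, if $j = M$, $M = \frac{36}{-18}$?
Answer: $-1250$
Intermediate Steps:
$M = -2$ ($M = 36 \left(- \frac{1}{18}\right) = -2$)
$j = -2$
$j \left(621 - -4\right) = - 2 \left(621 - -4\right) = - 2 \left(621 + 4\right) = \left(-2\right) 625 = -1250$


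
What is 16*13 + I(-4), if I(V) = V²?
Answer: 224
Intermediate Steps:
16*13 + I(-4) = 16*13 + (-4)² = 208 + 16 = 224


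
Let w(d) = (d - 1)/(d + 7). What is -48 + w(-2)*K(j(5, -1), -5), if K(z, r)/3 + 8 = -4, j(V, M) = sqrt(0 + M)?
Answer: -132/5 ≈ -26.400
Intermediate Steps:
j(V, M) = sqrt(M)
K(z, r) = -36 (K(z, r) = -24 + 3*(-4) = -24 - 12 = -36)
w(d) = (-1 + d)/(7 + d)
-48 + w(-2)*K(j(5, -1), -5) = -48 + ((-1 - 2)/(7 - 2))*(-36) = -48 + (-3/5)*(-36) = -48 + ((1/5)*(-3))*(-36) = -48 - 3/5*(-36) = -48 + 108/5 = -132/5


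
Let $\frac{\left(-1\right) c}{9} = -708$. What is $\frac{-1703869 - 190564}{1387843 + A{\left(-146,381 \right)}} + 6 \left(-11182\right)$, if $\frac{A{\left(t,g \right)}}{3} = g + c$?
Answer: $- \frac{94474273817}{1408102} \approx -67093.0$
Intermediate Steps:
$c = 6372$ ($c = \left(-9\right) \left(-708\right) = 6372$)
$A{\left(t,g \right)} = 19116 + 3 g$ ($A{\left(t,g \right)} = 3 \left(g + 6372\right) = 3 \left(6372 + g\right) = 19116 + 3 g$)
$\frac{-1703869 - 190564}{1387843 + A{\left(-146,381 \right)}} + 6 \left(-11182\right) = \frac{-1703869 - 190564}{1387843 + \left(19116 + 3 \cdot 381\right)} + 6 \left(-11182\right) = - \frac{1894433}{1387843 + \left(19116 + 1143\right)} - 67092 = - \frac{1894433}{1387843 + 20259} - 67092 = - \frac{1894433}{1408102} - 67092 = - \frac{94474273817}{1408102}$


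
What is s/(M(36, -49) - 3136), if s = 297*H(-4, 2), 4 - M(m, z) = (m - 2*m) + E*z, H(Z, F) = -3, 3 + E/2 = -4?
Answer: 891/3782 ≈ 0.23559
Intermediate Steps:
E = -14 (E = -6 + 2*(-4) = -6 - 8 = -14)
M(m, z) = 4 + m + 14*z (M(m, z) = 4 - ((m - 2*m) - 14*z) = 4 - (-m - 14*z) = 4 + (m + 14*z) = 4 + m + 14*z)
s = -891 (s = 297*(-3) = -891)
s/(M(36, -49) - 3136) = -891/((4 + 36 + 14*(-49)) - 3136) = -891/((4 + 36 - 686) - 3136) = -891/(-646 - 3136) = -891/(-3782) = -891*(-1/3782) = 891/3782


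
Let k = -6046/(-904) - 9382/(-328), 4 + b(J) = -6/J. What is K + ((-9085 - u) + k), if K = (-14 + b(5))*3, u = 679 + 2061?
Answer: -548885793/46330 ≈ -11847.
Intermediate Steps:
b(J) = -4 - 6/J
u = 2740
k = 327013/9266 (k = -6046*(-1/904) - 9382*(-1/328) = 3023/452 + 4691/164 = 327013/9266 ≈ 35.292)
K = -288/5 (K = (-14 + (-4 - 6/5))*3 = (-14 - 26/5)*3 = -96/5*3 = -288/5 ≈ -57.600)
K + ((-9085 - u) + k) = -288/5 + ((-9085 - 1*2740) + 327013/9266) = -288/5 + ((-9085 - 2740) + 327013/9266) = -288/5 + (-11825 + 327013/9266) = -288/5 - 109243437/9266 = -548885793/46330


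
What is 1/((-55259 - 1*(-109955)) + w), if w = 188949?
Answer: 1/243645 ≈ 4.1043e-6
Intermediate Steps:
1/((-55259 - 1*(-109955)) + w) = 1/((-55259 - 1*(-109955)) + 188949) = 1/((-55259 + 109955) + 188949) = 1/(54696 + 188949) = 1/243645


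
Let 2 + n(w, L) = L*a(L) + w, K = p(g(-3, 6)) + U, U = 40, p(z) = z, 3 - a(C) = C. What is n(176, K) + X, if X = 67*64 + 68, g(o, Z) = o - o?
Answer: 3050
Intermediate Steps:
g(o, Z) = 0
a(C) = 3 - C
X = 4356 (X = 4288 + 68 = 4356)
K = 40 (K = 0 + 40 = 40)
n(w, L) = -2 + w + L*(3 - L) (n(w, L) = -2 + (L*(3 - L) + w) = -2 + (w + L*(3 - L)) = -2 + w + L*(3 - L))
n(176, K) + X = (-2 + 176 - 1*40*(-3 + 40)) + 4356 = (-2 + 176 - 1*40*37) + 4356 = (-2 + 176 - 1480) + 4356 = -1306 + 4356 = 3050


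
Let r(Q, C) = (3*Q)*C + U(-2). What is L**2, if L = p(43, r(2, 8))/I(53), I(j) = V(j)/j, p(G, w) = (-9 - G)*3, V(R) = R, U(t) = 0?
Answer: 24336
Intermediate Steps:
r(Q, C) = 3*C*Q (r(Q, C) = (3*Q)*C + 0 = 3*C*Q + 0 = 3*C*Q)
p(G, w) = -27 - 3*G
I(j) = 1 (I(j) = j/j = 1)
L = -156 (L = (-27 - 3*43)/1 = (-27 - 129)*1 = -156*1 = -156)
L**2 = (-156)**2 = 24336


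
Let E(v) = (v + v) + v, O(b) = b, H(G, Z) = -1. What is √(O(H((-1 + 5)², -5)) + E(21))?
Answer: √62 ≈ 7.8740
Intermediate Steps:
E(v) = 3*v (E(v) = 2*v + v = 3*v)
√(O(H((-1 + 5)², -5)) + E(21)) = √(-1 + 3*21) = √(-1 + 63) = √62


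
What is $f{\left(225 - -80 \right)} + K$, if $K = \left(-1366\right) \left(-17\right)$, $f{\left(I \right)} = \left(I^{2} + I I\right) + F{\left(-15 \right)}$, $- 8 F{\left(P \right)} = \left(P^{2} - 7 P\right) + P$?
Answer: $\frac{1673861}{8} \approx 2.0923 \cdot 10^{5}$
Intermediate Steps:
$F{\left(P \right)} = - \frac{P^{2}}{8} + \frac{3 P}{4}$ ($F{\left(P \right)} = - \frac{\left(P^{2} - 7 P\right) + P}{8} = - \frac{P^{2} - 6 P}{8} = - \frac{P^{2}}{8} + \frac{3 P}{4}$)
$f{\left(I \right)} = - \frac{315}{8} + 2 I^{2}$ ($f{\left(I \right)} = \left(I^{2} + I I\right) + \frac{1}{8} \left(-15\right) \left(6 - -15\right) = \left(I^{2} + I^{2}\right) + \frac{1}{8} \left(-15\right) \left(6 + 15\right) = 2 I^{2} + \frac{1}{8} \left(-15\right) 21 = 2 I^{2} - \frac{315}{8} = - \frac{315}{8} + 2 I^{2}$)
$K = 23222$
$f{\left(225 - -80 \right)} + K = \left(- \frac{315}{8} + 2 \left(225 - -80\right)^{2}\right) + 23222 = \left(- \frac{315}{8} + 2 \left(225 + 80\right)^{2}\right) + 23222 = \left(- \frac{315}{8} + 2 \cdot 305^{2}\right) + 23222 = \left(- \frac{315}{8} + 2 \cdot 93025\right) + 23222 = \left(- \frac{315}{8} + 186050\right) + 23222 = \frac{1488085}{8} + 23222 = \frac{1673861}{8}$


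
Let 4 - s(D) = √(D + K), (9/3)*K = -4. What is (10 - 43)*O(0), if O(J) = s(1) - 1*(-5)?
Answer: -297 + 11*I*√3 ≈ -297.0 + 19.053*I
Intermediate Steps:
K = -4/3 (K = (⅓)*(-4) = -4/3 ≈ -1.3333)
s(D) = 4 - √(-4/3 + D) (s(D) = 4 - √(D - 4/3) = 4 - √(-4/3 + D))
O(J) = 9 - I*√3/3 (O(J) = (4 - √(-12 + 9*1)/3) - 1*(-5) = (4 - √(-12 + 9)/3) + 5 = (4 - I*√3/3) + 5 = 9 - I*√3/3)
(10 - 43)*O(0) = (10 - 43)*(9 - I*√3/3) = -33*(9 - I*√3/3) = -297 + 11*I*√3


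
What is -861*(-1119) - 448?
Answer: 963011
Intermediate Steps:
-861*(-1119) - 448 = 963459 - 448 = 963011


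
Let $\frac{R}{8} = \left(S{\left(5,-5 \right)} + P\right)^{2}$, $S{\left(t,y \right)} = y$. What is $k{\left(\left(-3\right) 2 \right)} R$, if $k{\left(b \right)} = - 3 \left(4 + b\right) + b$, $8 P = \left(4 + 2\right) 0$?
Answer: $0$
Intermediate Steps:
$P = 0$ ($P = \frac{\left(4 + 2\right) 0}{8} = \frac{6 \cdot 0}{8} = \frac{1}{8} \cdot 0 = 0$)
$R = 200$ ($R = 8 \left(-5 + 0\right)^{2} = 8 \left(-5\right)^{2} = 8 \cdot 25 = 200$)
$k{\left(b \right)} = -12 - 2 b$ ($k{\left(b \right)} = \left(-12 - 3 b\right) + b = -12 - 2 b$)
$k{\left(\left(-3\right) 2 \right)} R = \left(-12 - 2 \left(\left(-3\right) 2\right)\right) 200 = \left(-12 - -12\right) 200 = \left(-12 + 12\right) 200 = 0 \cdot 200 = 0$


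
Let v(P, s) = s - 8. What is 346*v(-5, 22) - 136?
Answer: 4708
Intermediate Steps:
v(P, s) = -8 + s
346*v(-5, 22) - 136 = 346*(-8 + 22) - 136 = 346*14 - 136 = 4844 - 136 = 4708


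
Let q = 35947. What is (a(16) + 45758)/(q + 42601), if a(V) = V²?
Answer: 23007/39274 ≈ 0.58581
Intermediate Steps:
(a(16) + 45758)/(q + 42601) = (16² + 45758)/(35947 + 42601) = (256 + 45758)/78548 = 46014*(1/78548) = 23007/39274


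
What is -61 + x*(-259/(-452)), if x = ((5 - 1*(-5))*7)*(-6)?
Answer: -34088/113 ≈ -301.66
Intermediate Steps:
x = -420 (x = ((5 + 5)*7)*(-6) = (10*7)*(-6) = 70*(-6) = -420)
-61 + x*(-259/(-452)) = -61 - (-108780)/(-452) = -61 - (-108780)*(-1)/452 = -61 - 420*259/452 = -61 - 27195/113 = -34088/113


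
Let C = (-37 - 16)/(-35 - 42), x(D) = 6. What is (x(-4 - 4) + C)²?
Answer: 265225/5929 ≈ 44.734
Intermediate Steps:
C = 53/77 (C = -53/(-77) = -53*(-1/77) = 53/77 ≈ 0.68831)
(x(-4 - 4) + C)² = (6 + 53/77)² = (515/77)² = 265225/5929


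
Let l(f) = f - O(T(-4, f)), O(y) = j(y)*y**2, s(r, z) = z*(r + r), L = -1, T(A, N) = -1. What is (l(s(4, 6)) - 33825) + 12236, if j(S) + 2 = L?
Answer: -21538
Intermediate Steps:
j(S) = -3 (j(S) = -2 - 1 = -3)
s(r, z) = 2*r*z (s(r, z) = z*(2*r) = 2*r*z)
O(y) = -3*y**2
l(f) = 3 + f (l(f) = f - (-3)*(-1)**2 = f - (-3) = f - 1*(-3) = f + 3 = 3 + f)
(l(s(4, 6)) - 33825) + 12236 = ((3 + 2*4*6) - 33825) + 12236 = ((3 + 48) - 33825) + 12236 = (51 - 33825) + 12236 = -33774 + 12236 = -21538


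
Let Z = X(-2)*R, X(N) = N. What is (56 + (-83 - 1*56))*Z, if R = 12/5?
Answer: 1992/5 ≈ 398.40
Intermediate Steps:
R = 12/5 (R = 12*(1/5) = 12/5 ≈ 2.4000)
Z = -24/5 (Z = -2*12/5 = -24/5 ≈ -4.8000)
(56 + (-83 - 1*56))*Z = (56 + (-83 - 1*56))*(-24/5) = (56 + (-83 - 56))*(-24/5) = (56 - 139)*(-24/5) = -83*(-24/5) = 1992/5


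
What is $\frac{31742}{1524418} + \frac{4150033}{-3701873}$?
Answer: $- \frac{443491439502}{403085845351} \approx -1.1002$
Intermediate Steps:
$\frac{31742}{1524418} + \frac{4150033}{-3701873} = 31742 \cdot \frac{1}{1524418} + 4150033 \left(- \frac{1}{3701873}\right) = \frac{15871}{762209} - \frac{4150033}{3701873} = - \frac{443491439502}{403085845351}$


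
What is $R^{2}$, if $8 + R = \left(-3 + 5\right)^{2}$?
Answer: $16$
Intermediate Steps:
$R = -4$ ($R = -8 + \left(-3 + 5\right)^{2} = -8 + 2^{2} = -8 + 4 = -4$)
$R^{2} = \left(-4\right)^{2} = 16$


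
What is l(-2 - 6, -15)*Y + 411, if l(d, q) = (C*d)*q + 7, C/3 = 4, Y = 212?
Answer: 307175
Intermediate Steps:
C = 12 (C = 3*4 = 12)
l(d, q) = 7 + 12*d*q (l(d, q) = (12*d)*q + 7 = 12*d*q + 7 = 7 + 12*d*q)
l(-2 - 6, -15)*Y + 411 = (7 + 12*(-2 - 6)*(-15))*212 + 411 = (7 + 12*(-8)*(-15))*212 + 411 = (7 + 1440)*212 + 411 = 1447*212 + 411 = 306764 + 411 = 307175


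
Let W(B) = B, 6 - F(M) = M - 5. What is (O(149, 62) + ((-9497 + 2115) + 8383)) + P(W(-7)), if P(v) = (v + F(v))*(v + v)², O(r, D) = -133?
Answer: 3024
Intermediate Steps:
F(M) = 11 - M (F(M) = 6 - (M - 5) = 6 - (-5 + M) = 6 + (5 - M) = 11 - M)
P(v) = 44*v² (P(v) = (v + (11 - v))*(v + v)² = 11*(2*v)² = 11*(4*v²) = 44*v²)
(O(149, 62) + ((-9497 + 2115) + 8383)) + P(W(-7)) = (-133 + ((-9497 + 2115) + 8383)) + 44*(-7)² = (-133 + (-7382 + 8383)) + 44*49 = (-133 + 1001) + 2156 = 868 + 2156 = 3024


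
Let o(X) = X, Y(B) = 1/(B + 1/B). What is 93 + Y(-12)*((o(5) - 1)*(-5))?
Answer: 2745/29 ≈ 94.655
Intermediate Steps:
93 + Y(-12)*((o(5) - 1)*(-5)) = 93 + (-12/(1 + (-12)²))*((5 - 1)*(-5)) = 93 + (-12/(1 + 144))*(4*(-5)) = 93 - 12/145*(-20) = 93 + 48/29 = 2745/29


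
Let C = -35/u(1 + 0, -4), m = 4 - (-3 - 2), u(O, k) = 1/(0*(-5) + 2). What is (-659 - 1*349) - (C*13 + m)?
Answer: -107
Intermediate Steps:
u(O, k) = 1/2 (u(O, k) = 1/(0 + 2) = 1/2)
m = 9 (m = 4 - 1*(-5) = 4 + 5 = 9)
C = -70 (C = -35/1/2 = -35*2 = -70)
(-659 - 1*349) - (C*13 + m) = (-659 - 1*349) - (-70*13 + 9) = (-659 - 349) - (-910 + 9) = -1008 - 1*(-901) = -1008 + 901 = -107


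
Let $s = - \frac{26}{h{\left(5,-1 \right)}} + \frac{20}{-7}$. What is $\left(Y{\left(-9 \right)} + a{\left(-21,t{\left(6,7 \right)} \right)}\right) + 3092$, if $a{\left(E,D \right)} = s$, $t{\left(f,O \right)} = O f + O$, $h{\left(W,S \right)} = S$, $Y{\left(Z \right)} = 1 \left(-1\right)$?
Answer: $\frac{21799}{7} \approx 3114.1$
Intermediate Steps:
$Y{\left(Z \right)} = -1$
$t{\left(f,O \right)} = O + O f$
$s = \frac{162}{7}$ ($s = - \frac{26}{-1} + \frac{20}{-7} = \left(-26\right) \left(-1\right) + 20 \left(- \frac{1}{7}\right) = 26 - \frac{20}{7} = \frac{162}{7} \approx 23.143$)
$a{\left(E,D \right)} = \frac{162}{7}$
$\left(Y{\left(-9 \right)} + a{\left(-21,t{\left(6,7 \right)} \right)}\right) + 3092 = \left(-1 + \frac{162}{7}\right) + 3092 = \frac{155}{7} + 3092 = \frac{21799}{7}$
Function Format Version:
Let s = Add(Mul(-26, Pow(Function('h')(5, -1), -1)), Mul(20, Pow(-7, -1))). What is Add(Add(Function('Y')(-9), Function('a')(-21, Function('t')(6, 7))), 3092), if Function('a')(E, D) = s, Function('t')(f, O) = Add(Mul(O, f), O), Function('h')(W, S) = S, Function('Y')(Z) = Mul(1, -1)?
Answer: Rational(21799, 7) ≈ 3114.1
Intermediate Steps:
Function('Y')(Z) = -1
Function('t')(f, O) = Add(O, Mul(O, f))
s = Rational(162, 7) (s = Add(Mul(-26, Pow(-1, -1)), Mul(20, Pow(-7, -1))) = Add(Mul(-26, -1), Mul(20, Rational(-1, 7))) = Add(26, Rational(-20, 7)) = Rational(162, 7) ≈ 23.143)
Function('a')(E, D) = Rational(162, 7)
Add(Add(Function('Y')(-9), Function('a')(-21, Function('t')(6, 7))), 3092) = Add(Add(-1, Rational(162, 7)), 3092) = Add(Rational(155, 7), 3092) = Rational(21799, 7)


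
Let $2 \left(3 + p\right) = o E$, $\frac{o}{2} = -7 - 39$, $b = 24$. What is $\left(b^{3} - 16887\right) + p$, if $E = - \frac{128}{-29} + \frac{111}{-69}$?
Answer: $- \frac{92656}{29} \approx -3195.0$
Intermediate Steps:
$o = -92$ ($o = 2 \left(-7 - 39\right) = 2 \left(-46\right) = -92$)
$E = \frac{1871}{667}$ ($E = \left(-128\right) \left(- \frac{1}{29}\right) + 111 \left(- \frac{1}{69}\right) = \frac{128}{29} - \frac{37}{23} = \frac{1871}{667} \approx 2.8051$)
$p = - \frac{3829}{29}$ ($p = -3 + \frac{\left(-92\right) \frac{1871}{667}}{2} = -3 + \frac{1}{2} \left(- \frac{7484}{29}\right) = -3 - \frac{3742}{29} = - \frac{3829}{29} \approx -132.03$)
$\left(b^{3} - 16887\right) + p = \left(24^{3} - 16887\right) - \frac{3829}{29} = \left(13824 - 16887\right) - \frac{3829}{29} = -3063 - \frac{3829}{29} = - \frac{92656}{29}$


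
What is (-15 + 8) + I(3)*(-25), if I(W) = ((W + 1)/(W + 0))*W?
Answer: -107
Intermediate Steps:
I(W) = 1 + W (I(W) = ((1 + W)/W)*W = 1 + W)
(-15 + 8) + I(3)*(-25) = (-15 + 8) + (1 + 3)*(-25) = -7 + 4*(-25) = -7 - 100 = -107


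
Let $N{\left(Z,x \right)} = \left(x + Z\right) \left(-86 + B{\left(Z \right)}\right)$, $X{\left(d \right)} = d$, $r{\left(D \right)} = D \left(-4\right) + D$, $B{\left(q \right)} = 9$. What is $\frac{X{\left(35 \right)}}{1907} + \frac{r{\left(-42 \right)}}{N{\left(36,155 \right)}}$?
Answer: $\frac{39209}{4006607} \approx 0.0097861$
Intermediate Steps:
$r{\left(D \right)} = - 3 D$ ($r{\left(D \right)} = - 4 D + D = - 3 D$)
$N{\left(Z,x \right)} = - 77 Z - 77 x$ ($N{\left(Z,x \right)} = \left(x + Z\right) \left(-86 + 9\right) = \left(Z + x\right) \left(-77\right) = - 77 Z - 77 x$)
$\frac{X{\left(35 \right)}}{1907} + \frac{r{\left(-42 \right)}}{N{\left(36,155 \right)}} = \frac{35}{1907} + \frac{\left(-3\right) \left(-42\right)}{\left(-77\right) 36 - 11935} = 35 \cdot \frac{1}{1907} + \frac{126}{-2772 - 11935} = \frac{35}{1907} + \frac{126}{-14707} = \frac{35}{1907} + 126 \left(- \frac{1}{14707}\right) = \frac{35}{1907} - \frac{18}{2101} = \frac{39209}{4006607}$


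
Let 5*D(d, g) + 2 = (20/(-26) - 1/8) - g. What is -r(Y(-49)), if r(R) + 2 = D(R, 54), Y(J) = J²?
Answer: 6957/520 ≈ 13.379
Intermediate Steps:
D(d, g) = -301/520 - g/5 (D(d, g) = -⅖ + ((20/(-26) - 1/8) - g)/5 = -⅖ + ((20*(-1/26) - 1*⅛) - g)/5 = -⅖ + ((-10/13 - ⅛) - g)/5 = -⅖ + (-93/104 - g)/5 = -⅖ + (-93/520 - g/5) = -301/520 - g/5)
r(R) = -6957/520 (r(R) = -2 + (-301/520 - ⅕*54) = -2 + (-301/520 - 54/5) = -2 - 5917/520 = -6957/520)
-r(Y(-49)) = -1*(-6957/520) = 6957/520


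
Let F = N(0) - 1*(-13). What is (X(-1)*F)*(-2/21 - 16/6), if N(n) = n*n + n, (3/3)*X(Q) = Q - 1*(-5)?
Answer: -3016/21 ≈ -143.62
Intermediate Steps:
X(Q) = 5 + Q (X(Q) = Q - 1*(-5) = Q + 5 = 5 + Q)
N(n) = n + n**2 (N(n) = n**2 + n = n + n**2)
F = 13 (F = 0*(1 + 0) - 1*(-13) = 0*1 + 13 = 0 + 13 = 13)
(X(-1)*F)*(-2/21 - 16/6) = ((5 - 1)*13)*(-2/21 - 16/6) = (4*13)*(-2*1/21 - 16*1/6) = 52*(-2/21 - 8/3) = 52*(-58/21) = -3016/21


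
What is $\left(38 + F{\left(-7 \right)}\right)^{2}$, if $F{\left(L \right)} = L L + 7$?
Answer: $8836$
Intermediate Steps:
$F{\left(L \right)} = 7 + L^{2}$ ($F{\left(L \right)} = L^{2} + 7 = 7 + L^{2}$)
$\left(38 + F{\left(-7 \right)}\right)^{2} = \left(38 + \left(7 + \left(-7\right)^{2}\right)\right)^{2} = \left(38 + \left(7 + 49\right)\right)^{2} = \left(38 + 56\right)^{2} = 94^{2} = 8836$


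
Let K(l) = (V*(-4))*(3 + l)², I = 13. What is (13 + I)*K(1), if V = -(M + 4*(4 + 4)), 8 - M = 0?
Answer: 66560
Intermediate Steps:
M = 8 (M = 8 - 1*0 = 8 + 0 = 8)
V = -40 (V = -(8 + 4*(4 + 4)) = -(8 + 4*8) = -(8 + 32) = -1*40 = -40)
K(l) = 160*(3 + l)² (K(l) = (-40*(-4))*(3 + l)² = 160*(3 + l)²)
(13 + I)*K(1) = (13 + 13)*(160*(3 + 1)²) = 26*(160*4²) = 26*(160*16) = 26*2560 = 66560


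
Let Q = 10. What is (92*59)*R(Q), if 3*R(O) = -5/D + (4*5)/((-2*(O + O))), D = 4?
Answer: -9499/3 ≈ -3166.3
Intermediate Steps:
R(O) = -5/12 - 5/(3*O) (R(O) = (-5/4 + (4*5)/((-2*(O + O))))/3 = (-5*1/4 + 20/((-4*O)))/3 = (-5/4 + 20/((-4*O)))/3 = (-5/4 + 20*(-1/(4*O)))/3 = (-5/4 - 5/O)/3 = -5/12 - 5/(3*O))
(92*59)*R(Q) = (92*59)*((5/12)*(-4 - 1*10)/10) = 5428*((5/12)*(1/10)*(-4 - 10)) = 5428*((5/12)*(1/10)*(-14)) = 5428*(-7/12) = -9499/3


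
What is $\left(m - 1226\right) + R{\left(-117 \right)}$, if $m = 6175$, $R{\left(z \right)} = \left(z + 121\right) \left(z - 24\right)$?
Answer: $4385$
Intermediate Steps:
$R{\left(z \right)} = \left(-24 + z\right) \left(121 + z\right)$ ($R{\left(z \right)} = \left(121 + z\right) \left(-24 + z\right) = \left(-24 + z\right) \left(121 + z\right)$)
$\left(m - 1226\right) + R{\left(-117 \right)} = \left(6175 - 1226\right) + \left(-2904 + \left(-117\right)^{2} + 97 \left(-117\right)\right) = 4949 - 564 = 4385$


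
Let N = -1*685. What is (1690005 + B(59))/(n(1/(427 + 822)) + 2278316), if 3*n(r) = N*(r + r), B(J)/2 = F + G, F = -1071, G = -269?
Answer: 6322406775/8536848682 ≈ 0.74060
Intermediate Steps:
N = -685
B(J) = -2680 (B(J) = 2*(-1071 - 269) = 2*(-1340) = -2680)
n(r) = -1370*r/3 (n(r) = (-685*(r + r))/3 = (-1370*r)/3 = -1370*r/3)
(1690005 + B(59))/(n(1/(427 + 822)) + 2278316) = (1690005 - 2680)/(-1370/(3*(427 + 822)) + 2278316) = 1687325/(-1370/3/1249 + 2278316) = 1687325/(-1370/3*1/1249 + 2278316) = 1687325/(-1370/3747 + 2278316) = 1687325/(8536848682/3747) = 1687325*(3747/8536848682) = 6322406775/8536848682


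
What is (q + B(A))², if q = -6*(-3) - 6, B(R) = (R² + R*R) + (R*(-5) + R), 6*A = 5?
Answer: 32761/324 ≈ 101.11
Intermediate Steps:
A = ⅚ (A = (⅙)*5 = ⅚ ≈ 0.83333)
B(R) = -4*R + 2*R² (B(R) = (R² + R²) + (-5*R + R) = 2*R² - 4*R = -4*R + 2*R²)
q = 12 (q = 18 - 6 = 12)
(q + B(A))² = (12 + 2*(⅚)*(-2 + ⅚))² = (12 + 2*(⅚)*(-7/6))² = (12 - 35/18)² = (181/18)² = 32761/324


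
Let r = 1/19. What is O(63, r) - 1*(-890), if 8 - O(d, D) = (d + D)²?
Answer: -1111026/361 ≈ -3077.6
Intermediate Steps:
r = 1/19 ≈ 0.052632
O(d, D) = 8 - (D + d)² (O(d, D) = 8 - (d + D)² = 8 - (D + d)²)
O(63, r) - 1*(-890) = (8 - (1/19 + 63)²) - 1*(-890) = (8 - (1198/19)²) + 890 = (8 - 1*1435204/361) + 890 = (8 - 1435204/361) + 890 = -1432316/361 + 890 = -1111026/361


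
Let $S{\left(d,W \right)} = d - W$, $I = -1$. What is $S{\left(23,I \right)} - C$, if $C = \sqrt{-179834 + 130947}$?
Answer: $24 - i \sqrt{48887} \approx 24.0 - 221.1 i$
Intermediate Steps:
$C = i \sqrt{48887}$ ($C = \sqrt{-48887} = i \sqrt{48887} \approx 221.1 i$)
$S{\left(23,I \right)} - C = \left(23 - -1\right) - i \sqrt{48887} = \left(23 + 1\right) - i \sqrt{48887} = 24 - i \sqrt{48887}$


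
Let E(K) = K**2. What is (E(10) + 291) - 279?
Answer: 112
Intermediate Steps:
(E(10) + 291) - 279 = (10**2 + 291) - 279 = (100 + 291) - 279 = 391 - 279 = 112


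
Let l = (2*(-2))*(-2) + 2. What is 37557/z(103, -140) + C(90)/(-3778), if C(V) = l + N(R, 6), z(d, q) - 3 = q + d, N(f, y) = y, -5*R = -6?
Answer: -70945445/64226 ≈ -1104.6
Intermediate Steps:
R = 6/5 (R = -1/5*(-6) = 6/5 ≈ 1.2000)
l = 10 (l = -4*(-2) + 2 = 8 + 2 = 10)
z(d, q) = 3 + d + q (z(d, q) = 3 + (q + d) = 3 + (d + q) = 3 + d + q)
C(V) = 16 (C(V) = 10 + 6 = 16)
37557/z(103, -140) + C(90)/(-3778) = 37557/(3 + 103 - 140) + 16/(-3778) = 37557/(-34) + 16*(-1/3778) = 37557*(-1/34) - 8/1889 = -37557/34 - 8/1889 = -70945445/64226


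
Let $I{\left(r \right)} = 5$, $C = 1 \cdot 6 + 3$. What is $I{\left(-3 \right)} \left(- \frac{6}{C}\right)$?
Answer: $- \frac{10}{3} \approx -3.3333$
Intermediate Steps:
$C = 9$ ($C = 6 + 3 = 9$)
$I{\left(-3 \right)} \left(- \frac{6}{C}\right) = 5 \left(- \frac{6}{9}\right) = 5 \left(\left(-6\right) \frac{1}{9}\right) = 5 \left(- \frac{2}{3}\right) = - \frac{10}{3}$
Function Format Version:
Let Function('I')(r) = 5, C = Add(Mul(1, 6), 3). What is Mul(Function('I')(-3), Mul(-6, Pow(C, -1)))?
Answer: Rational(-10, 3) ≈ -3.3333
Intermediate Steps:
C = 9 (C = Add(6, 3) = 9)
Mul(Function('I')(-3), Mul(-6, Pow(C, -1))) = Mul(5, Mul(-6, Pow(9, -1))) = Mul(5, Mul(-6, Rational(1, 9))) = Mul(5, Rational(-2, 3)) = Rational(-10, 3)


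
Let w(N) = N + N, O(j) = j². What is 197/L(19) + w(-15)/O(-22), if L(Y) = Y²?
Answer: 42259/87362 ≈ 0.48372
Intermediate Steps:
w(N) = 2*N
197/L(19) + w(-15)/O(-22) = 197/(19²) + (2*(-15))/((-22)²) = 197/361 - 30/484 = 197*(1/361) - 30*1/484 = 197/361 - 15/242 = 42259/87362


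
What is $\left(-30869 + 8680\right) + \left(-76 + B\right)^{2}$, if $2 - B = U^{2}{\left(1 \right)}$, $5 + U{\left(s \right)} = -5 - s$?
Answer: $15836$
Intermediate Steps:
$U{\left(s \right)} = -10 - s$ ($U{\left(s \right)} = -5 - \left(5 + s\right) = -10 - s$)
$B = -119$ ($B = 2 - \left(-10 - 1\right)^{2} = 2 - \left(-11\right)^{2} = 2 - 121 = -119$)
$\left(-30869 + 8680\right) + \left(-76 + B\right)^{2} = \left(-30869 + 8680\right) + \left(-76 - 119\right)^{2} = -22189 + \left(-195\right)^{2} = -22189 + 38025 = 15836$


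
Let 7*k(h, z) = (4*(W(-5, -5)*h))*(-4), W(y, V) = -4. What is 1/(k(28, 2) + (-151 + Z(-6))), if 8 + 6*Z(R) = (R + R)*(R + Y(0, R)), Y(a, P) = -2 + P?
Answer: 3/395 ≈ 0.0075949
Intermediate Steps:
k(h, z) = 64*h/7 (k(h, z) = ((4*(-4*h))*(-4))/7 = (-16*h*(-4))/7 = (64*h)/7 = 64*h/7)
Z(R) = -4/3 + R*(-2 + 2*R)/3 (Z(R) = -4/3 + ((R + R)*(R + (-2 + R)))/6 = -4/3 + ((2*R)*(-2 + 2*R))/6 = -4/3 + (2*R*(-2 + 2*R))/6 = -4/3 + R*(-2 + 2*R)/3)
1/(k(28, 2) + (-151 + Z(-6))) = 1/((64/7)*28 + (-151 + (-4/3 + (⅓)*(-6)² + (⅓)*(-6)*(-2 - 6)))) = 1/(256 + (-151 + (-4/3 + (⅓)*36 + (⅓)*(-6)*(-8)))) = 1/(256 + (-151 + (-4/3 + 12 + 16))) = 1/(256 + (-151 + 80/3)) = 1/(256 - 373/3) = 1/(395/3) = 3/395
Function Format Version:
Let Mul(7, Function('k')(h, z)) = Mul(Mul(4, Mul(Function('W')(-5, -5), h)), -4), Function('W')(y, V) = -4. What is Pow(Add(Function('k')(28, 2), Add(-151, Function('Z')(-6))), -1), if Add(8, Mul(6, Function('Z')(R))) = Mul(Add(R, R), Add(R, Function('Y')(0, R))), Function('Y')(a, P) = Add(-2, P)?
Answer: Rational(3, 395) ≈ 0.0075949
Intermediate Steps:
Function('k')(h, z) = Mul(Rational(64, 7), h) (Function('k')(h, z) = Mul(Rational(1, 7), Mul(Mul(4, Mul(-4, h)), -4)) = Mul(Rational(1, 7), Mul(Mul(-16, h), -4)) = Mul(Rational(1, 7), Mul(64, h)) = Mul(Rational(64, 7), h))
Function('Z')(R) = Add(Rational(-4, 3), Mul(Rational(1, 3), R, Add(-2, Mul(2, R)))) (Function('Z')(R) = Add(Rational(-4, 3), Mul(Rational(1, 6), Mul(Add(R, R), Add(R, Add(-2, R))))) = Add(Rational(-4, 3), Mul(Rational(1, 6), Mul(Mul(2, R), Add(-2, Mul(2, R))))) = Add(Rational(-4, 3), Mul(Rational(1, 6), Mul(2, R, Add(-2, Mul(2, R))))) = Add(Rational(-4, 3), Mul(Rational(1, 3), R, Add(-2, Mul(2, R)))))
Pow(Add(Function('k')(28, 2), Add(-151, Function('Z')(-6))), -1) = Pow(Add(Mul(Rational(64, 7), 28), Add(-151, Add(Rational(-4, 3), Mul(Rational(1, 3), Pow(-6, 2)), Mul(Rational(1, 3), -6, Add(-2, -6))))), -1) = Pow(Add(256, Add(-151, Add(Rational(-4, 3), Mul(Rational(1, 3), 36), Mul(Rational(1, 3), -6, -8)))), -1) = Pow(Add(256, Add(-151, Add(Rational(-4, 3), 12, 16))), -1) = Pow(Add(256, Add(-151, Rational(80, 3))), -1) = Pow(Add(256, Rational(-373, 3)), -1) = Pow(Rational(395, 3), -1) = Rational(3, 395)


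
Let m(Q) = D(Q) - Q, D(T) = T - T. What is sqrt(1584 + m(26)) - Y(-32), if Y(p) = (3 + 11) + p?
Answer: 18 + sqrt(1558) ≈ 57.471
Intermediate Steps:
D(T) = 0
m(Q) = -Q (m(Q) = 0 - Q = -Q)
Y(p) = 14 + p
sqrt(1584 + m(26)) - Y(-32) = sqrt(1584 - 1*26) - (14 - 32) = sqrt(1584 - 26) - 1*(-18) = sqrt(1558) + 18 = 18 + sqrt(1558)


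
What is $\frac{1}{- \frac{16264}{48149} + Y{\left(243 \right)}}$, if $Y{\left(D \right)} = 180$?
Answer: $\frac{48149}{8650556} \approx 0.005566$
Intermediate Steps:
$\frac{1}{- \frac{16264}{48149} + Y{\left(243 \right)}} = \frac{1}{- \frac{16264}{48149} + 180} = \frac{1}{\frac{8650556}{48149}} = \frac{48149}{8650556}$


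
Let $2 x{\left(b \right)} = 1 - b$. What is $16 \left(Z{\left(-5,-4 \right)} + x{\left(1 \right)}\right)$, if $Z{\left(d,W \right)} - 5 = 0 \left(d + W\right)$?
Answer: $80$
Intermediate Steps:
$x{\left(b \right)} = \frac{1}{2} - \frac{b}{2}$ ($x{\left(b \right)} = \frac{1 - b}{2} = \frac{1}{2} - \frac{b}{2}$)
$Z{\left(d,W \right)} = 5$ ($Z{\left(d,W \right)} = 5 + 0 \left(d + W\right) = 5 + 0 \left(W + d\right) = 5 + 0 = 5$)
$16 \left(Z{\left(-5,-4 \right)} + x{\left(1 \right)}\right) = 16 \left(5 + \left(\frac{1}{2} - \frac{1}{2}\right)\right) = 16 \left(5 + 0\right) = 16 \cdot 5 = 80$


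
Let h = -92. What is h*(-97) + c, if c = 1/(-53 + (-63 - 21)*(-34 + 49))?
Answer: 11717211/1313 ≈ 8924.0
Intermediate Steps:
c = -1/1313 (c = 1/(-53 - 84*15) = 1/(-53 - 1260) = 1/(-1313) = -1/1313 ≈ -0.00076161)
h*(-97) + c = -92*(-97) - 1/1313 = 8924 - 1/1313 = 11717211/1313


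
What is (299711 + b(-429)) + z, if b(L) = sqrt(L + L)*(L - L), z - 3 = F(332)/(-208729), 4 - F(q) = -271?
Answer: 62559003231/208729 ≈ 2.9971e+5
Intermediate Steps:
F(q) = 275 (F(q) = 4 - 1*(-271) = 4 + 271 = 275)
z = 625912/208729 (z = 3 + 275/(-208729) = 3 + 275*(-1/208729) = 3 - 275/208729 = 625912/208729 ≈ 2.9987)
b(L) = 0 (b(L) = sqrt(2*L)*0 = (sqrt(2)*sqrt(L))*0 = 0)
(299711 + b(-429)) + z = (299711 + 0) + 625912/208729 = 299711 + 625912/208729 = 62559003231/208729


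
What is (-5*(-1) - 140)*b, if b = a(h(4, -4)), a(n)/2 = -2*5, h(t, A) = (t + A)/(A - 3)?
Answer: 2700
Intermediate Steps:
h(t, A) = (A + t)/(-3 + A)
a(n) = -20 (a(n) = 2*(-2*5) = 2*(-10) = -20)
b = -20
(-5*(-1) - 140)*b = (-5*(-1) - 140)*(-20) = (5 - 140)*(-20) = -135*(-20) = 2700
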